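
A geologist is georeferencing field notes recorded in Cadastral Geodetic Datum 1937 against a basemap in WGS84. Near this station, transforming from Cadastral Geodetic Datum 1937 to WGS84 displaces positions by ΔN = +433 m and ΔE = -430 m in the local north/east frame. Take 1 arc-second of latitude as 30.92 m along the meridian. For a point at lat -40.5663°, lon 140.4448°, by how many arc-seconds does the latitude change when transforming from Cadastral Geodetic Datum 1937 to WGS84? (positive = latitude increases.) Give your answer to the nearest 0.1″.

Δφ = 14.0″

1″ of latitude = 30.92 m, so Δφ = 433.0 / 30.92 = 14.004″.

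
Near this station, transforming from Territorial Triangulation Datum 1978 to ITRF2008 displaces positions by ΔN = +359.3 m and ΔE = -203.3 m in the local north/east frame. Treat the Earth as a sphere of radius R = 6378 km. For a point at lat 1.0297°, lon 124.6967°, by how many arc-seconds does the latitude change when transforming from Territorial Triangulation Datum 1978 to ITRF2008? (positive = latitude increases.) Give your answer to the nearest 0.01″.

Δφ = 11.62″

On a sphere of radius R, 1 rad of latitude = R, so Δφ = ΔN / R = 359.3 / 6378000 = 5.6334e-05 rad = 11.620″.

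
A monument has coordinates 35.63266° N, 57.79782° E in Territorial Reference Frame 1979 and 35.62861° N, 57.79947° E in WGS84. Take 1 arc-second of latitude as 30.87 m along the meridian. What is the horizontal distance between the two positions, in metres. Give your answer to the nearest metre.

Δφ = 35.62861° − 35.63266° = -0.00405°; Δλ = 57.79947° − 57.79782° = +0.00165°.
1° of latitude = 3600 × 30.87 = 111132 m.
ΔN = Δφ × 111132 = -450.1 m; ΔE = Δλ × 111132 × cos(35.63266°) = +0.00165 × 111132 × 0.812769 = 149.0 m.
Distance = √(ΔE² + ΔN²) = √(149.0² + (-450.1)²) = 474.1 m.

474 m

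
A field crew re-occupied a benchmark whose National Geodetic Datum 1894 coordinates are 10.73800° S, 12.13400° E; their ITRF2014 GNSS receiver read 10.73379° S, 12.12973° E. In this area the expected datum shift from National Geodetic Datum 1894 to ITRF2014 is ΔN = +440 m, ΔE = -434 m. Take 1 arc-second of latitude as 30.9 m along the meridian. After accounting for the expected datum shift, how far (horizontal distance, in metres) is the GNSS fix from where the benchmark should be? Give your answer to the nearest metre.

Observed coordinate differences: Δφ = +0.00421°, Δλ = -0.00427°.
Converting to metres (1° lat = 111240 m, cos φ = 0.982489): observed ΔN = 468.3 m, observed ΔE = -466.7 m.
Subtracting the expected shift leaves a residual of 468.3 − (440) = 28.3 m north and -466.7 − (-434) = -32.7 m east.
Residual distance = √(28.3² + (-32.7)²) = 43.2 m.

43 m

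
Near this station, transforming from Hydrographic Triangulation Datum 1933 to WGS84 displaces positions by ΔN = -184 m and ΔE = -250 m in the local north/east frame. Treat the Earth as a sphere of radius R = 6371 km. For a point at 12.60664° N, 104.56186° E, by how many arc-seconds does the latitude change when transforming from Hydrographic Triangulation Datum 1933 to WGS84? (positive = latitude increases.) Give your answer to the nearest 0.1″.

On a sphere of radius R, 1 rad of latitude = R, so Δφ = ΔN / R = -184.0 / 6371000 = -2.8881e-05 rad = -5.957″.

Δφ = -6.0″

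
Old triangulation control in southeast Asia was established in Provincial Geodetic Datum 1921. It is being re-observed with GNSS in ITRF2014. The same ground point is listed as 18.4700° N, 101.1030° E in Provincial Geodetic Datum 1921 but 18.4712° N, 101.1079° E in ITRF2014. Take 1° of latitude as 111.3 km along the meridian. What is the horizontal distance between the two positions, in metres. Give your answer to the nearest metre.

534 m

Δφ = 18.4712° − 18.4700° = +0.0012°; Δλ = 101.1079° − 101.1030° = +0.0049°.
ΔN = Δφ × 111300 = 133.6 m; ΔE = Δλ × 111300 × cos(18.4700°) = +0.0049 × 111300 × 0.948490 = 517.3 m.
Distance = √(ΔE² + ΔN²) = √(517.3² + 133.6²) = 534.2 m.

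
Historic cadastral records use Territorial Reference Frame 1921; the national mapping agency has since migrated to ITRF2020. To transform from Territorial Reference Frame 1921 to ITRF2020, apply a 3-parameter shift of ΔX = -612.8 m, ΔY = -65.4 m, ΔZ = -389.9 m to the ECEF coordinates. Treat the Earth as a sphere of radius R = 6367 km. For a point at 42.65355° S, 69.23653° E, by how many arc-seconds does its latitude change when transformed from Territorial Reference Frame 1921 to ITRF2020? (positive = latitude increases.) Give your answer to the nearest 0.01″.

sin φ = -0.677564, cos φ = 0.735464, sin λ = 0.935052, cos λ = 0.354511.
North component: ΔN = −sin φ cos λ·ΔX − sin φ sin λ·ΔY + cos φ·ΔZ = −(-0.677564)(0.354511)(-612.8) − (-0.677564)(0.935052)(-65.4) + (0.735464)(-389.9) = -475.39 m.
1° of latitude spans πR/180 = 111125 m, so Δφ = -475.39 / 111125 × 3600 = -15.401″.

Δφ = -15.40″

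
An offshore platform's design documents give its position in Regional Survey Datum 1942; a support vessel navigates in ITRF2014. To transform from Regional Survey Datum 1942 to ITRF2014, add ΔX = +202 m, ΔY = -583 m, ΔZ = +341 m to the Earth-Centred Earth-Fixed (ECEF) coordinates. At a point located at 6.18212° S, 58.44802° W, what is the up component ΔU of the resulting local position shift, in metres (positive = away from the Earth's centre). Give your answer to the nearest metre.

At φ = -6.18212°, λ = -58.44802°: sin φ = -0.107689, cos φ = 0.994185, sin λ = -0.852166, cos λ = 0.523272.
ΔU = cos φ cos λ·ΔX + cos φ sin λ·ΔY + sin φ·ΔZ = (0.994185)(0.523272)(202) + (0.994185)(-0.852166)(-583) + (-0.107689)(341) = 562.29 m.

ΔU = 562 m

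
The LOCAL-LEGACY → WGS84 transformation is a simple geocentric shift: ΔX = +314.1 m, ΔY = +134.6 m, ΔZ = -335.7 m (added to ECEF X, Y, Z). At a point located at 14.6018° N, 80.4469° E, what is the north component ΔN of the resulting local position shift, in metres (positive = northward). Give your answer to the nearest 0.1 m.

ΔN = -371.5 m

The local north axis is (−sin φ cos λ, −sin φ sin λ, cos φ), giving ΔN = -13.142 − 33.462 − 324.857 = -371.46 m.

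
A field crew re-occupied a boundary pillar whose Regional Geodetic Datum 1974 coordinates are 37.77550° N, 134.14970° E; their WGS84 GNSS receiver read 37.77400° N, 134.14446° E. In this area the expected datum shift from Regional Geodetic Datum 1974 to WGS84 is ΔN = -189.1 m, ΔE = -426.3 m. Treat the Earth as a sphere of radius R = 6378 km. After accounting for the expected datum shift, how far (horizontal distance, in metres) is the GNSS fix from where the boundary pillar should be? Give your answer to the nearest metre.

41 m

Observed coordinate differences: Δφ = -0.00150°, Δλ = -0.00524°.
Converting to metres (1° lat = 111317 m, cos φ = 0.790417): observed ΔN = -167.0 m, observed ΔE = -461.1 m.
Subtracting the expected shift leaves a residual of -167.0 − (-189.1) = 22.1 m north and -461.1 − (-426.3) = -34.8 m east.
Residual distance = √(22.1² + (-34.8)²) = 41.2 m.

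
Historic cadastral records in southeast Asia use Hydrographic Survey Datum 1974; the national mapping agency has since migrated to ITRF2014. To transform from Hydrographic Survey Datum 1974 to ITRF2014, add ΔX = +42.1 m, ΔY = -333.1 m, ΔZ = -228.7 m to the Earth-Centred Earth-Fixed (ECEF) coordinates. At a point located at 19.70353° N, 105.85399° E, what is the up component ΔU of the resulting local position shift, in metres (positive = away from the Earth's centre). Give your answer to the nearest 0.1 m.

ΔU = -389.6 m

At φ = 19.70353°, λ = 105.85399°: sin φ = 0.337153, cos φ = 0.941450, sin λ = 0.961961, cos λ = -0.273187.
ΔU = cos φ cos λ·ΔX + cos φ sin λ·ΔY + sin φ·ΔZ = (0.941450)(-0.273187)(42.1) + (0.941450)(0.961961)(-333.1) + (0.337153)(-228.7) = -389.60 m.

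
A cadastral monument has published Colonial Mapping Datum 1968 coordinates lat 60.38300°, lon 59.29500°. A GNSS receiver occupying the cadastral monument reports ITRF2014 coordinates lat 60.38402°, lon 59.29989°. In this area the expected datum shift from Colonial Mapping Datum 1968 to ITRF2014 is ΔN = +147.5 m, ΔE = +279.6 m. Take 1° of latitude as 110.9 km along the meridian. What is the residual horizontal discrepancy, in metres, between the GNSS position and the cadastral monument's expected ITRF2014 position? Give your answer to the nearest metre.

Observed coordinate differences: Δφ = +0.00102°, Δλ = +0.00489°.
Converting to metres (1° lat = 110900 m, cos φ = 0.494200): observed ΔN = 113.1 m, observed ΔE = 268.0 m.
Subtracting the expected shift leaves a residual of 113.1 − (147.5) = -34.4 m north and 268.0 − (279.6) = -11.6 m east.
Residual distance = √((-34.4)² + (-11.6)²) = 36.3 m.

36 m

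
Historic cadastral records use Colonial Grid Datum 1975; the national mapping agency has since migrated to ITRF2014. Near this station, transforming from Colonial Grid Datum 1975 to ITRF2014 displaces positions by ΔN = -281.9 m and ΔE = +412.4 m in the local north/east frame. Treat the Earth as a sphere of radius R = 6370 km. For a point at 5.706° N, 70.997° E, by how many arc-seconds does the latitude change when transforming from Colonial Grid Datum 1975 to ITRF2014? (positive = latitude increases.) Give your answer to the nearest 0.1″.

On a sphere of radius R, 1 rad of latitude = R, so Δφ = ΔN / R = -281.9 / 6370000 = -4.4254e-05 rad = -9.128″.

Δφ = -9.1″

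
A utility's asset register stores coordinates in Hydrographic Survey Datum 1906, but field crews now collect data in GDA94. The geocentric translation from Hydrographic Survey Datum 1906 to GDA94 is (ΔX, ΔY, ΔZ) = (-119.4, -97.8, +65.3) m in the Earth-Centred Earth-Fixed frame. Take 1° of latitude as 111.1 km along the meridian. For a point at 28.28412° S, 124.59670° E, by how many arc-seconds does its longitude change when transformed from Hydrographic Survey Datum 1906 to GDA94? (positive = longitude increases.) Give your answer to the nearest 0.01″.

sin φ = -0.473844, cos φ = 0.880609, sin λ = 0.823169, cos λ = -0.567796.
East component: ΔE = −sin λ·ΔX + cos λ·ΔY = −(0.823169)(-119.4) + (-0.567796)(-97.8) = 153.82 m.
1° of latitude spans 111100 m; at latitude φ, 1° of longitude spans that × cos φ = 97835.6 m, so Δλ = 153.82 / 97835.6 × 3600 = 5.660″.

Δλ = 5.66″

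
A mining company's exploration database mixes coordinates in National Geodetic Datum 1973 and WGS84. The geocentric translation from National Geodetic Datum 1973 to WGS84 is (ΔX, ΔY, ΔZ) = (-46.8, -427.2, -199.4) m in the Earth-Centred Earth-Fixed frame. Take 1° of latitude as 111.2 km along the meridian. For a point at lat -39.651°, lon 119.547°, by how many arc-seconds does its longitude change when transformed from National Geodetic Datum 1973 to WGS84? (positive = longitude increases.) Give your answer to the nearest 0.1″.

sin φ = -0.638110, cos φ = 0.769946, sin λ = 0.869951, cos λ = -0.493137.
East component: ΔE = −sin λ·ΔX + cos λ·ΔY = −(0.869951)(-46.8) + (-0.493137)(-427.2) = 251.38 m.
1° of latitude spans 111200 m; at latitude φ, 1° of longitude spans that × cos φ = 85617.9 m, so Δλ = 251.38 / 85617.9 × 3600 = 10.570″.

Δλ = 10.6″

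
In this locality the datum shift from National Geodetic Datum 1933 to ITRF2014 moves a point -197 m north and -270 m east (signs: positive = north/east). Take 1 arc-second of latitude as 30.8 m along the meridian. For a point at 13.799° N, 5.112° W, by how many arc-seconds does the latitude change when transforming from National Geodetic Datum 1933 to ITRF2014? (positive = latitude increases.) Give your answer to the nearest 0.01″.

Δφ = -6.40″

1″ of latitude = 30.80 m, so Δφ = -197.0 / 30.80 = -6.396″.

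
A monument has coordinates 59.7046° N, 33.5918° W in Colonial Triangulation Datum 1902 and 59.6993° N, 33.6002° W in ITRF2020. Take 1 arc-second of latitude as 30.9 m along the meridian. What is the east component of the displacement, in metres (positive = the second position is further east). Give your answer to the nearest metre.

ΔE = -471 m

Δφ = 59.6993° − 59.7046° = -0.0053°; Δλ = -33.6002° − -33.5918° = -0.0084°.
1° of latitude = 3600 × 30.90 = 111240 m.
ΔN = Δφ × 111240 = -589.6 m; ΔE = Δλ × 111240 × cos(59.7046°) = -0.0084 × 111240 × 0.504458 = -471.4 m.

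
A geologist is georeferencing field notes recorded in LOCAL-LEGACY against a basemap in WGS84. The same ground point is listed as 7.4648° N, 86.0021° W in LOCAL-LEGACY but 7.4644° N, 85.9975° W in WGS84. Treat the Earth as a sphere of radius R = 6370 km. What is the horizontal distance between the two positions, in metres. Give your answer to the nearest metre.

509 m

Δφ = 7.4644° − 7.4648° = -0.0004°; Δλ = -85.9975° − -86.0021° = +0.0046°.
1° along a meridian = πR/180 = 111177 m.
ΔN = Δφ × 111177 = -44.5 m; ΔE = Δλ × 111177 × cos(7.4648°) = +0.0046 × 111177 × 0.991525 = 507.1 m.
Distance = √(ΔE² + ΔN²) = √(507.1² + (-44.5)²) = 509.0 m.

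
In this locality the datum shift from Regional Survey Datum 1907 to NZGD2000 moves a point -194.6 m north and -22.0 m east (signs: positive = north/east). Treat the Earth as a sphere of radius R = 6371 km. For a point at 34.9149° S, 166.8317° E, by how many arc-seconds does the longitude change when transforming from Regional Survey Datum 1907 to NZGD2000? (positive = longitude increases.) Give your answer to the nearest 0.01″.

Δλ = -0.87″

At latitude -34.9149°, cos φ = 0.820003.
One radian of longitude at latitude φ spans R cos φ, so Δλ = ΔE / (R cos φ) = -22.0 / (6371000 × 0.820003) = -4.2111e-06 rad = -0.869″.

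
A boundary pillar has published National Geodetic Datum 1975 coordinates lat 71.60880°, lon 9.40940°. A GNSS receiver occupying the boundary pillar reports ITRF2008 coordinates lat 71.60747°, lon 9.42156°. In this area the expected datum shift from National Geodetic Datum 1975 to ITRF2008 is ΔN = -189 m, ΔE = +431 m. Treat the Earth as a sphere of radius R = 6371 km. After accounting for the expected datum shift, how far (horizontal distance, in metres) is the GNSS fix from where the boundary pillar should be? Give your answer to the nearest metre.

Observed coordinate differences: Δφ = -0.00133°, Δλ = +0.01216°.
Converting to metres (1° lat = 111195 m, cos φ = 0.315503): observed ΔN = -147.9 m, observed ΔE = 426.6 m.
Subtracting the expected shift leaves a residual of -147.9 − (-189) = 41.1 m north and 426.6 − (431) = -4.4 m east.
Residual distance = √(41.1² + (-4.4)²) = 41.3 m.

41 m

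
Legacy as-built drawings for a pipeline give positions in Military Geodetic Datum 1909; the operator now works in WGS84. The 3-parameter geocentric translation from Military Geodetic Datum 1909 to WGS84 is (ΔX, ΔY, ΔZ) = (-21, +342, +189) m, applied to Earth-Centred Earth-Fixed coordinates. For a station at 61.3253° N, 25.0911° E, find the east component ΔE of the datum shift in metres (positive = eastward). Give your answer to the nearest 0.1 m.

ΔE = 318.6 m

The local east axis at (φ, λ) is (−sin λ, cos λ, 0), so ΔE = −sin(25.0911°)·(-21) + cos(25.0911°)·342 = 318.63 m.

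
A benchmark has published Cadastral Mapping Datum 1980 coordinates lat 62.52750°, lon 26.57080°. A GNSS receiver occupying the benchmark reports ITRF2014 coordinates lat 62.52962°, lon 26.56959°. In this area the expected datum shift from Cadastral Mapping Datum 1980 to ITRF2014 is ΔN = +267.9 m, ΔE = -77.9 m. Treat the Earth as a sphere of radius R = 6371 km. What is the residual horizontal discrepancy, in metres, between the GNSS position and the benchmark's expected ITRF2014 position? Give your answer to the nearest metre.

36 m

Observed coordinate differences: Δφ = +0.00212°, Δλ = -0.00121°.
Converting to metres (1° lat = 111195 m, cos φ = 0.461323): observed ΔN = 235.7 m, observed ΔE = -62.1 m.
Subtracting the expected shift leaves a residual of 235.7 − (267.9) = -32.2 m north and -62.1 − (-77.9) = 15.8 m east.
Residual distance = √((-32.2)² + 15.8²) = 35.9 m.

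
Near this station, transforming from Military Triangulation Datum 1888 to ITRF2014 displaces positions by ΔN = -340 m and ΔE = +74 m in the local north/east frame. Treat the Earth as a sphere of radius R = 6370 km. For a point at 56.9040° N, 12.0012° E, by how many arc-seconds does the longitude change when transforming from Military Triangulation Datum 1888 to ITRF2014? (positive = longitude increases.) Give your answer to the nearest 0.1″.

At latitude 56.9040°, cos φ = 0.546043.
One radian of longitude at latitude φ spans R cos φ, so Δλ = ΔE / (R cos φ) = 74.0 / (6370000 × 0.546043) = 2.1275e-05 rad = 4.388″.

Δλ = 4.4″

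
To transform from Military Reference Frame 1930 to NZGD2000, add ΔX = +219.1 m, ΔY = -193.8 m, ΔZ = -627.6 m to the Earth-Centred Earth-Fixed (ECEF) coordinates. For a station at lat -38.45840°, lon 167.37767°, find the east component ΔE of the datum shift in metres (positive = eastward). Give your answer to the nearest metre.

ΔE = 141 m

The local east axis at (φ, λ) is (−sin λ, cos λ, 0), so ΔE = −sin(167.37767°)·219.1 + cos(167.37767°)·(-193.8) = 141.24 m.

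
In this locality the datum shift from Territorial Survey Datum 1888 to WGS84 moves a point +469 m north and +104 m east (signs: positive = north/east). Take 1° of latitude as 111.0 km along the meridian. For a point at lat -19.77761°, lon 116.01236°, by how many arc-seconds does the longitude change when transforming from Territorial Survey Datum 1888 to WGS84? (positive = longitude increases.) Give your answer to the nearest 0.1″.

Δλ = 3.6″

At latitude -19.77761°, cos φ = 0.941013.
1° of longitude at this latitude = 111.0 × cos φ = 104.45 km, so Δλ = 104.0 / 104452.5 = 0.0009957° = 3.584″.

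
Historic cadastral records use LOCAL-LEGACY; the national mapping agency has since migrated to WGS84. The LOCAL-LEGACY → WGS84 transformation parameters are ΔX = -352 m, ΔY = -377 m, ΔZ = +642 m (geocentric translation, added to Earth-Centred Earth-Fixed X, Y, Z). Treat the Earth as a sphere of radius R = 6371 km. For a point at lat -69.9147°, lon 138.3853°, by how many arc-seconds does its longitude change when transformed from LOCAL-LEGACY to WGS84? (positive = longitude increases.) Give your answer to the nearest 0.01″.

Δλ = 48.61″

sin φ = -0.939182, cos φ = 0.343419, sin λ = 0.664118, cos λ = -0.747628.
East component: ΔE = −sin λ·ΔX + cos λ·ΔY = −(0.664118)(-352) + (-0.747628)(-377) = 515.63 m.
1° of latitude spans πR/180 = 111195 m; at latitude φ, 1° of longitude spans that × cos φ = 38186.4 m, so Δλ = 515.63 / 38186.4 × 3600 = 48.610″.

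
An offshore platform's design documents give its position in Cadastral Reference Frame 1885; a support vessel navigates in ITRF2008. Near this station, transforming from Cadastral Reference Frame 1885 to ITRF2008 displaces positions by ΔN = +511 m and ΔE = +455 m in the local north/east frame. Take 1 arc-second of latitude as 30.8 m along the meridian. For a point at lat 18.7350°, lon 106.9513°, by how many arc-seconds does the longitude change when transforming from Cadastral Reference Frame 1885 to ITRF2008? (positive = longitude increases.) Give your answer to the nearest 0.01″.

At latitude 18.7350°, cos φ = 0.947014.
1″ of longitude at this latitude = 30.80 × cos φ = 29.1680 m, so Δλ = 455.0 / 29.1680 = 15.599″.

Δλ = 15.60″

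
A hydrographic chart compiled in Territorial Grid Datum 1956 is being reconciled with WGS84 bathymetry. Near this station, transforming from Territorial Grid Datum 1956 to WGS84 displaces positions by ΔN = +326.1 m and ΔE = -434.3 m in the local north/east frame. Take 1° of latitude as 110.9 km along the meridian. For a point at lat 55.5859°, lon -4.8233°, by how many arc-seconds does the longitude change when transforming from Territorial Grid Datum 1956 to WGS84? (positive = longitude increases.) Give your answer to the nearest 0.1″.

Δλ = -24.9″

At latitude 55.5859°, cos φ = 0.565170.
1° of longitude at this latitude = 110.9 × cos φ = 62.68 km, so Δλ = -434.3 / 62677.4 = -0.0069291° = -24.945″.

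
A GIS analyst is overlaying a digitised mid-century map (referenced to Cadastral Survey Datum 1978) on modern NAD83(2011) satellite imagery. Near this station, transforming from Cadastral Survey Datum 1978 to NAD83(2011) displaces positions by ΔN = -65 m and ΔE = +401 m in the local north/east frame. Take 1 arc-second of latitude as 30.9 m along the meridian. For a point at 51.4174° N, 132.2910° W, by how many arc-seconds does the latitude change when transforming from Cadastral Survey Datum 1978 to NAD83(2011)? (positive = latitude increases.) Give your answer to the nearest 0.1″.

Δφ = -2.1″

1″ of latitude = 30.90 m, so Δφ = -65.0 / 30.90 = -2.104″.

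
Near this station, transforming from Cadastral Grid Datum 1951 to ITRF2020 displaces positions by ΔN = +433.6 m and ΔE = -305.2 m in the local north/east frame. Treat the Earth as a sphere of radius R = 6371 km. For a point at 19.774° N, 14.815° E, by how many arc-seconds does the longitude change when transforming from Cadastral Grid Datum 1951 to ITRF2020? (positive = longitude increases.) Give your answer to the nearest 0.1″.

At latitude 19.774°, cos φ = 0.941034.
One radian of longitude at latitude φ spans R cos φ, so Δλ = ΔE / (R cos φ) = -305.2 / (6371000 × 0.941034) = -5.0906e-05 rad = -10.500″.

Δλ = -10.5″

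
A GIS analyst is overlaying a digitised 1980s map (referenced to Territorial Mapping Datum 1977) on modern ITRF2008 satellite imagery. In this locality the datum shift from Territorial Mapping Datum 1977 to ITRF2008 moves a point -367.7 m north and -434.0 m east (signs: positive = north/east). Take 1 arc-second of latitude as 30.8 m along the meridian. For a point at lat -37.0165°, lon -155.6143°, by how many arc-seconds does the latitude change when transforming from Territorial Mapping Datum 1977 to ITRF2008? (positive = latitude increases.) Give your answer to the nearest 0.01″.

1″ of latitude = 30.80 m, so Δφ = -367.7 / 30.80 = -11.938″.

Δφ = -11.94″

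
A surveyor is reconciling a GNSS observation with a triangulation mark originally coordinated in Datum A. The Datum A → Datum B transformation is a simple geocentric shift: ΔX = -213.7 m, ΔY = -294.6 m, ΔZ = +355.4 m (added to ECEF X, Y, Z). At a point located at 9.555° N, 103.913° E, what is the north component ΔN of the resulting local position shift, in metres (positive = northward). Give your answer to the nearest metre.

The local north axis is (−sin φ cos λ, −sin φ sin λ, cos φ), giving ΔN = -8.529 + 47.467 + 350.469 = 389.41 m.

ΔN = 389 m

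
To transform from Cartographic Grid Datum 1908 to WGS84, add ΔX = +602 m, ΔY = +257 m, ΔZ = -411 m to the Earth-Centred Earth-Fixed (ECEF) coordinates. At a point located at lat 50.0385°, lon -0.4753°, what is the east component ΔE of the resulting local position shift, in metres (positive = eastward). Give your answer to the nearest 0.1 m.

ΔE = 262.0 m

The local east axis at (φ, λ) is (−sin λ, cos λ, 0), so ΔE = −sin(-0.4753°)·602 + cos(-0.4753°)·257 = 261.99 m.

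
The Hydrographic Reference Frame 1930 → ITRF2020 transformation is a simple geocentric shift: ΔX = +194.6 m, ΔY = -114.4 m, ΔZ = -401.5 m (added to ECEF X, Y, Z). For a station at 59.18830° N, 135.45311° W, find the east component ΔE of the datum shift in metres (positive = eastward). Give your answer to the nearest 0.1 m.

ΔE = 218.0 m

The local east axis at (φ, λ) is (−sin λ, cos λ, 0), so ΔE = −sin(-135.45311°)·194.6 + cos(-135.45311°)·(-114.4) = 218.04 m.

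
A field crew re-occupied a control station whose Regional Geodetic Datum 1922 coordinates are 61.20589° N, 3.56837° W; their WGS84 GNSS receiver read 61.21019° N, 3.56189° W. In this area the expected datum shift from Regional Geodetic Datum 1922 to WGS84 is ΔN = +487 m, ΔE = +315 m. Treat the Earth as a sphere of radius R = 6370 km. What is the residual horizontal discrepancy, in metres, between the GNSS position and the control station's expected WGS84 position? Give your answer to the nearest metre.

33 m

Observed coordinate differences: Δφ = +0.00430°, Δλ = +0.00648°.
Converting to metres (1° lat = 111177 m, cos φ = 0.481664): observed ΔN = 478.1 m, observed ΔE = 347.0 m.
Subtracting the expected shift leaves a residual of 478.1 − (487) = -8.9 m north and 347.0 − (315) = 32.0 m east.
Residual distance = √((-8.9)² + 32.0²) = 33.2 m.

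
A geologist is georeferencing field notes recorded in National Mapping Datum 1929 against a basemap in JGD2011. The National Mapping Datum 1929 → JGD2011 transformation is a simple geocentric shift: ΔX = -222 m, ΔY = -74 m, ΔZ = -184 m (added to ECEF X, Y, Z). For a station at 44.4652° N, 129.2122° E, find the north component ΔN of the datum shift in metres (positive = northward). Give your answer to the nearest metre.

ΔN = -189 m

The local north axis is (−sin φ cos λ, −sin φ sin λ, cos φ), giving ΔN = -98.310 + 40.162 − 131.316 = -189.46 m.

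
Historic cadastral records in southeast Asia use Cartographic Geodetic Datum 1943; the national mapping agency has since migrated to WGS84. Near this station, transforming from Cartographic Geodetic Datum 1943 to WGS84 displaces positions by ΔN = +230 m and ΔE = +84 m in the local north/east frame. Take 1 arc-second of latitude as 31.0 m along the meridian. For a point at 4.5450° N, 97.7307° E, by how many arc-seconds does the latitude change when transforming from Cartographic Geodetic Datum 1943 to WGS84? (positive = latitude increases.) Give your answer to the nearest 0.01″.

1″ of latitude = 31.00 m, so Δφ = 230.0 / 31.00 = 7.419″.

Δφ = 7.42″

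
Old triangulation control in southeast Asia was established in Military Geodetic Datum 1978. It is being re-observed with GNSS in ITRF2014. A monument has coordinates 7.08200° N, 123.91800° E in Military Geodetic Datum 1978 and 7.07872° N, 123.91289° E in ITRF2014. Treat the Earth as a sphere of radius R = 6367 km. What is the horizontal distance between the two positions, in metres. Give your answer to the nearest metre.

Δφ = 7.07872° − 7.08200° = -0.00328°; Δλ = 123.91289° − 123.91800° = -0.00511°.
1° along a meridian = πR/180 = 111125 m.
ΔN = Δφ × 111125 = -364.5 m; ΔE = Δλ × 111125 × cos(7.08200°) = -0.00511 × 111125 × 0.992371 = -563.5 m.
Distance = √(ΔE² + ΔN²) = √((-563.5)² + (-364.5)²) = 671.1 m.

671 m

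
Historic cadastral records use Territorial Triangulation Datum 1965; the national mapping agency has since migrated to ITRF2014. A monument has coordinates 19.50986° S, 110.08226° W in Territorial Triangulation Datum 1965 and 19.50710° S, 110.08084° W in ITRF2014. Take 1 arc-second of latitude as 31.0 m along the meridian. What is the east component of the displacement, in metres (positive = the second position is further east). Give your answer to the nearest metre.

ΔE = 149 m

Δφ = -19.50710° − -19.50986° = +0.00276°; Δλ = -110.08084° − -110.08226° = +0.00142°.
1° of latitude = 3600 × 31.00 = 111600 m.
ΔN = Δφ × 111600 = 308.0 m; ΔE = Δλ × 111600 × cos(-19.50986°) = +0.00142 × 111600 × 0.942584 = 149.4 m.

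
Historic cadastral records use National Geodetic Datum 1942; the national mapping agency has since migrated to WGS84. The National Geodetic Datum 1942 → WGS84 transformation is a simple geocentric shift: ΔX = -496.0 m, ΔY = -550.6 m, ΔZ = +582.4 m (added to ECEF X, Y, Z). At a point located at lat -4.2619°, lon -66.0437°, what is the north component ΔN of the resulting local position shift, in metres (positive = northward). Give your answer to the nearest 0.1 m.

The local north axis is (−sin φ cos λ, −sin φ sin λ, cos φ), giving ΔN = -14.967 + 37.393 + 580.790 = 603.22 m.

ΔN = 603.2 m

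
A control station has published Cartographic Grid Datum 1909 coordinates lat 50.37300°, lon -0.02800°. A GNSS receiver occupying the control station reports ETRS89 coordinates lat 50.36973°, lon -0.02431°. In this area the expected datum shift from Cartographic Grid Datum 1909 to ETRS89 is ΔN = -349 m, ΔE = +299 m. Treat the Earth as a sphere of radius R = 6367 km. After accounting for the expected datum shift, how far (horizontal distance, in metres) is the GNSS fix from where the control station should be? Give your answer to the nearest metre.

40 m

Observed coordinate differences: Δφ = -0.00327°, Δλ = +0.00369°.
Converting to metres (1° lat = 111125 m, cos φ = 0.637787): observed ΔN = -363.4 m, observed ΔE = 261.5 m.
Subtracting the expected shift leaves a residual of -363.4 − (-349) = -14.4 m north and 261.5 − (299) = -37.5 m east.
Residual distance = √((-14.4)² + (-37.5)²) = 40.1 m.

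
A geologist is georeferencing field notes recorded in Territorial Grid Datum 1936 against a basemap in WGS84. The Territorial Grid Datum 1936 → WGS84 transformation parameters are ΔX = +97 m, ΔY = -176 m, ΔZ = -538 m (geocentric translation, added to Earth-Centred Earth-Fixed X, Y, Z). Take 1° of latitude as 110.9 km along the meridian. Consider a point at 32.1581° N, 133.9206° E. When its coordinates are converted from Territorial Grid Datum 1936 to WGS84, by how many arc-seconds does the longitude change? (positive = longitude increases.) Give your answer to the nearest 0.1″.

Δλ = 2.0″

sin φ = 0.532257, cos φ = 0.846583, sin λ = 0.720302, cos λ = -0.693661.
East component: ΔE = −sin λ·ΔX + cos λ·ΔY = −(0.720302)(97) + (-0.693661)(-176) = 52.22 m.
1° of latitude spans 110900 m; at latitude φ, 1° of longitude spans that × cos φ = 93886.0 m, so Δλ = 52.22 / 93886.0 × 3600 = 2.002″.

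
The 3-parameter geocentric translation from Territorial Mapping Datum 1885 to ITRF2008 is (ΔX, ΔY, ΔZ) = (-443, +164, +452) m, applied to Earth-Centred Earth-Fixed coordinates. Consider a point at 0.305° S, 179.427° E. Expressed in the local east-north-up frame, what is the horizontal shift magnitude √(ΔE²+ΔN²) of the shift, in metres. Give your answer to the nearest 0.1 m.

The local east axis at (φ, λ) is (−sin λ, cos λ, 0), so ΔE = −sin(179.427°)·(-443) + cos(179.427°)·164 = -159.56 m.
The local north axis is (−sin φ cos λ, −sin φ sin λ, cos φ), giving ΔN = 2.358 + 0.009 + 451.994 = 454.36 m.
Horizontal magnitude = √(ΔE² + ΔN²) = √((-159.56)² + 454.36²) = 481.56 m.

481.6 m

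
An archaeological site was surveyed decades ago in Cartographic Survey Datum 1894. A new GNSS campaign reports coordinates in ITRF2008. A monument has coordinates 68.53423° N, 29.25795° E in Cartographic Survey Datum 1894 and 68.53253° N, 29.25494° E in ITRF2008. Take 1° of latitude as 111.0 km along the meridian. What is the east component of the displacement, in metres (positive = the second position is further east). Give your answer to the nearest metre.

ΔE = -122 m

Δφ = 68.53253° − 68.53423° = -0.00170°; Δλ = 29.25494° − 29.25795° = -0.00301°.
ΔN = Δφ × 111000 = -188.7 m; ΔE = Δλ × 111000 × cos(68.53423°) = -0.00301 × 111000 × 0.365945 = -122.3 m.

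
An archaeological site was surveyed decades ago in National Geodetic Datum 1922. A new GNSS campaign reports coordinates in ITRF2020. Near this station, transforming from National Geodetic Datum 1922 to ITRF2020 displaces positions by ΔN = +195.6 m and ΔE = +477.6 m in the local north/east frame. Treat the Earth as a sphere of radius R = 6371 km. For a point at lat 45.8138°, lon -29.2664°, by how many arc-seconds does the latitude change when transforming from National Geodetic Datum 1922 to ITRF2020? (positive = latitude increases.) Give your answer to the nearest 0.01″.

On a sphere of radius R, 1 rad of latitude = R, so Δφ = ΔN / R = 195.6 / 6371000 = 3.0702e-05 rad = 6.333″.

Δφ = 6.33″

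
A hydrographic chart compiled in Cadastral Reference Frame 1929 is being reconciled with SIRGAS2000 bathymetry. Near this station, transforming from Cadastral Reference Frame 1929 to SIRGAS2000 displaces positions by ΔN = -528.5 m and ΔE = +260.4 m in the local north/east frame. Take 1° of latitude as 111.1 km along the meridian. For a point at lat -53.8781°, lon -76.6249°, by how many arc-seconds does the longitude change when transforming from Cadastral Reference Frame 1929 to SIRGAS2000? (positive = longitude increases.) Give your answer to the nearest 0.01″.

Δλ = 14.31″

At latitude -53.8781°, cos φ = 0.589505.
1° of longitude at this latitude = 111.1 × cos φ = 65.49 km, so Δλ = 260.4 / 65494.0 = 0.0039759° = 14.313″.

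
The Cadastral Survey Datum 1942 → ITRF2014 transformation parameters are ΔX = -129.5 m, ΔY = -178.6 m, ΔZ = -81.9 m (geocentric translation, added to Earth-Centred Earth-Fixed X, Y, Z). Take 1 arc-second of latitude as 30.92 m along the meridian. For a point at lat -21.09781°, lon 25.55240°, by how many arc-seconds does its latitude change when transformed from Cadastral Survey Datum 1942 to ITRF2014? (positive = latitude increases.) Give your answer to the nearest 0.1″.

sin φ = -0.359961, cos φ = 0.932967, sin λ = 0.431336, cos λ = 0.902191.
North component: ΔN = −sin φ cos λ·ΔX − sin φ sin λ·ΔY + cos φ·ΔZ = −(-0.359961)(0.902191)(-129.5) − (-0.359961)(0.431336)(-178.6) + (0.932967)(-81.9) = -146.20 m.
1° of latitude spans 3600 × 30.92 = 111312 m, so Δφ = -146.20 / 111312 × 3600 = -4.728″.

Δφ = -4.7″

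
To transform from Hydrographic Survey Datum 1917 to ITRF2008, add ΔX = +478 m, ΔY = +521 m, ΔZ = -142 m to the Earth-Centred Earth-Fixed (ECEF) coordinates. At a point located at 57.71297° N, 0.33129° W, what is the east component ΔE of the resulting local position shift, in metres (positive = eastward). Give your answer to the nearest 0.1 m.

ΔE = 523.8 m

At φ = 57.71297°, λ = -0.33129°: sin φ = 0.845383, cos φ = 0.534161, sin λ = -0.005782, cos λ = 0.999983.
ΔE = −sin λ·ΔX + cos λ·ΔY = −(-0.005782)·(478) + (0.999983)·(521) = 523.76 m.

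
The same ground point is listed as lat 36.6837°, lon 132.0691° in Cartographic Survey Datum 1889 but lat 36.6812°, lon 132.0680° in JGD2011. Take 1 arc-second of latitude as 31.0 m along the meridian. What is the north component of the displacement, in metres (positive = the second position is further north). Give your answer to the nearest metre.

Δφ = 36.6812° − 36.6837° = -0.0025°; Δλ = 132.0680° − 132.0691° = -0.0011°.
1° of latitude = 3600 × 31.00 = 111600 m.
ΔN = Δφ × 111600 = -279.0 m; ΔE = Δλ × 111600 × cos(36.6837°) = -0.0011 × 111600 × 0.801946 = -98.4 m.

ΔN = -279 m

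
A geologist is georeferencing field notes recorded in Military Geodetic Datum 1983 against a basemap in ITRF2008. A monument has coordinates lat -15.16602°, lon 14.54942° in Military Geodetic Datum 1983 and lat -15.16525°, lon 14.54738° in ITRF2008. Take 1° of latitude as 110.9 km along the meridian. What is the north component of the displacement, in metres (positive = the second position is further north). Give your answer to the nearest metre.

ΔN = 85 m

Δφ = -15.16525° − -15.16602° = +0.00077°; Δλ = 14.54738° − 14.54942° = -0.00204°.
ΔN = Δφ × 110900 = 85.4 m; ΔE = Δλ × 110900 × cos(-15.16602°) = -0.00204 × 110900 × 0.965172 = -218.4 m.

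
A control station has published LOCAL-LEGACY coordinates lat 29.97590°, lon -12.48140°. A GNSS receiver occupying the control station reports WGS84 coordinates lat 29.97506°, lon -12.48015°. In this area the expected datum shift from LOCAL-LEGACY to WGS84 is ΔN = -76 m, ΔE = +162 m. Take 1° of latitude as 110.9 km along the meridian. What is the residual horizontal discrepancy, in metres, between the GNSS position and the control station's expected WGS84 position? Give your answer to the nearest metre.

Observed coordinate differences: Δφ = -0.00084°, Δλ = +0.00125°.
Converting to metres (1° lat = 110900 m, cos φ = 0.866236): observed ΔN = -93.2 m, observed ΔE = 120.1 m.
Subtracting the expected shift leaves a residual of -93.2 − (-76) = -17.2 m north and 120.1 − (162) = -41.9 m east.
Residual distance = √((-17.2)² + (-41.9)²) = 45.3 m.

45 m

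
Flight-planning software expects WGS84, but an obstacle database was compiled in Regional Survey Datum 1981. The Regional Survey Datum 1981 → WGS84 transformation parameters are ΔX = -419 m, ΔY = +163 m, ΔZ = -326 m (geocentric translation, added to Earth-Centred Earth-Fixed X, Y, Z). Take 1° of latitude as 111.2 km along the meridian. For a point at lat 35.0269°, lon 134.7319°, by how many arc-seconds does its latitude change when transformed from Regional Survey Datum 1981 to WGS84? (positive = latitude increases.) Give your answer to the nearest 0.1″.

Δφ = -16.3″

sin φ = 0.573961, cos φ = 0.818883, sin λ = 0.710408, cos λ = -0.703790.
North component: ΔN = −sin φ cos λ·ΔX − sin φ sin λ·ΔY + cos φ·ΔZ = −(0.573961)(-0.703790)(-419) − (0.573961)(0.710408)(163) + (0.818883)(-326) = -502.67 m.
1° of latitude spans 111200 m, so Δφ = -502.67 / 111200 × 3600 = -16.274″.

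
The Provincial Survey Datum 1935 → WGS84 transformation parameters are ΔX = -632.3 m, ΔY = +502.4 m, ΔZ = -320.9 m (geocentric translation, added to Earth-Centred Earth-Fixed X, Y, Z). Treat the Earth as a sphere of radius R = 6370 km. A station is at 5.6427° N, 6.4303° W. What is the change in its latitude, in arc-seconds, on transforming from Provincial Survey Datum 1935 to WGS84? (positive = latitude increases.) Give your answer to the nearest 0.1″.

Δφ = -8.2″

sin φ = 0.098325, cos φ = 0.995154, sin λ = -0.111994, cos λ = 0.993709.
North component: ΔN = −sin φ cos λ·ΔX − sin φ sin λ·ΔY + cos φ·ΔZ = −(0.098325)(0.993709)(-632.3) − (0.098325)(-0.111994)(502.4) + (0.995154)(-320.9) = -252.03 m.
1° of latitude spans πR/180 = 111177 m, so Δφ = -252.03 / 111177 × 3600 = -8.161″.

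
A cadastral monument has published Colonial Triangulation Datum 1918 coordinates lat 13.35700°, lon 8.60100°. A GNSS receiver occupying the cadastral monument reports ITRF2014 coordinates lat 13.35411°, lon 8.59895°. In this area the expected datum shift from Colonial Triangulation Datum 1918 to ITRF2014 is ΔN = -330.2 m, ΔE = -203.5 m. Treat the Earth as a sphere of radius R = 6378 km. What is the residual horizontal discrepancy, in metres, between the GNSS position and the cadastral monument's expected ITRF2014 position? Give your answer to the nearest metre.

20 m

Observed coordinate differences: Δφ = -0.00289°, Δλ = -0.00205°.
Converting to metres (1° lat = 111317 m, cos φ = 0.972950): observed ΔN = -321.7 m, observed ΔE = -222.0 m.
Subtracting the expected shift leaves a residual of -321.7 − (-330.2) = 8.5 m north and -222.0 − (-203.5) = -18.5 m east.
Residual distance = √(8.5² + (-18.5)²) = 20.4 m.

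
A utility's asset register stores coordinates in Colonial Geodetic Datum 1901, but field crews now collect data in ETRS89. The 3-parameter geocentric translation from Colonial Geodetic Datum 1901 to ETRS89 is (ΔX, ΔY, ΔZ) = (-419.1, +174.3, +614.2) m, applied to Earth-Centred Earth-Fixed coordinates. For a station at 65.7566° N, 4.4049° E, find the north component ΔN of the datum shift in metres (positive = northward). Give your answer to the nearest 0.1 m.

ΔN = 621.0 m

At φ = 65.7566°, λ = 4.4049°: sin φ = 0.911809, cos φ = 0.410614, sin λ = 0.076804, cos λ = 0.997046.
ΔN = −sin φ cos λ·ΔX − sin φ sin λ·ΔY + cos φ·ΔZ = −(0.911809)(0.997046)(-419.1) − (0.911809)(0.076804)(174.3) + (0.410614)(614.2) = 621.00 m.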